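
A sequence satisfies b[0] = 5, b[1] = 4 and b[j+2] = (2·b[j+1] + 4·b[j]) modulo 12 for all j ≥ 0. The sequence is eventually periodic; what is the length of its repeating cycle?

8

Computing terms: b[0] = 5; b[1] = 4; b[2] = 4; b[3] = 0; b[4] = 4; b[5] = 8; b[6] = 8; b[7] = 0; b[8] = 8; b[9] = 4; b[10] = 4.
Since (b[9], b[10]) = (b[1], b[2]) = (4, 4) (two consecutive terms determine the rest), the sequence is eventually periodic: after a pre-period of length 1 it cycles with period 8.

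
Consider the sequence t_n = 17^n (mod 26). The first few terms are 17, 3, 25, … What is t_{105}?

t_1 = 17,  t_2 = 3,  t_3 = 25,  t_4 = 9,  t_5 = 23,  t_6 = 1,  t_7 = 17.
The sequence repeats with period 6.
(105 - 1) mod 6 = 2, so t_{105} = t_3 = 25.

25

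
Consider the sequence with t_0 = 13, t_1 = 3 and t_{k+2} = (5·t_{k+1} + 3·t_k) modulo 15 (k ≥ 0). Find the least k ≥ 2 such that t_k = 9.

2

Computing terms: t_0 = 13,  t_1 = 3,  t_2 = 9,  t_3 = 9,  t_4 = 12,  t_5 = 12,  t_6 = 6,  t_7 = 6,  t_8 = 3,  t_9 = 3,  t_{10} = 9.
Since (t_9, t_{10}) = (t_1, t_2) = (3, 9) (two consecutive terms determine the rest), the sequence is eventually periodic: after a pre-period of length 1 it cycles with period 8.
The value 9 first appears (with k ≥ 2) at t_2.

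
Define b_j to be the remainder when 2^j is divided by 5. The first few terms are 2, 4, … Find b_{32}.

We have b_1 = 2, b_2 = 4, b_3 = 3, b_4 = 1, b_5 = 2.
The sequence repeats with period 4.
So b_{32} = b_{1 + ((32-1) mod 4)} = b_4 = 1.

1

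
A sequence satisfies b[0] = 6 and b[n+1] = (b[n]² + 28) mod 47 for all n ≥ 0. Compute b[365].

32

Computing terms: b[0] = 6; b[1] = 17; b[2] = 35; b[3] = 31; b[4] = 2; b[5] = 32; b[6] = 18; b[7] = 23; b[8] = 40; b[9] = 30; b[10] = 35.
Since b[10] = b[2] = 35, the sequence is eventually periodic: after a pre-period of length 2 it cycles with period 8.
For n ≥ 2, b[n] depends only on (n - 2) mod 8. (365 - 2) mod 8 = 3, so b[365] = b[5] = 32.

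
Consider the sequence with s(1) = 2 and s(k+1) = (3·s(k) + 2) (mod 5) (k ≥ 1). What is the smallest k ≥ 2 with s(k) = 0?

Computing terms: s(1) = 2, s(2) = 3, s(3) = 1, s(4) = 0, s(5) = 2.
Since s(5) = s(1) = 2, the sequence is periodic with period 4.
The value 0 first appears (with k ≥ 2) at s(4).

4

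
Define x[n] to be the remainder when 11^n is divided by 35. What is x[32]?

We have x[1] = 11,  x[2] = 16,  x[3] = 1,  x[4] = 11.
Since x[4] = x[1] = 11, the sequence is periodic with period 3.
So x[32] = x[1 + ((32-1) mod 3)] = x[2] = 16.

16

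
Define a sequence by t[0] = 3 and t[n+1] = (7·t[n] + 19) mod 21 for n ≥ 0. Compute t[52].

Computing terms: t[0] = 3; t[1] = 19; t[2] = 5; t[3] = 12; t[4] = 19.
Since t[4] = t[1] = 19, the sequence is eventually periodic: after a pre-period of length 1 it cycles with period 3.
For n ≥ 1, t[n] depends only on (n - 1) mod 3. (52 - 1) mod 3 = 0, so t[52] = t[1] = 19.

19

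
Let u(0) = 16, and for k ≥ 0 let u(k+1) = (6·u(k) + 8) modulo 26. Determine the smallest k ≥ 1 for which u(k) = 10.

We have u(0) = 16; u(1) = 0; u(2) = 8; u(3) = 4; u(4) = 6; u(5) = 18; u(6) = 12; u(7) = 2; u(8) = 20; u(9) = 24; u(10) = 22; u(11) = 10; u(12) = 16.
The sequence repeats with period 12.
The value 10 first appears (with k ≥ 1) at u(11).

11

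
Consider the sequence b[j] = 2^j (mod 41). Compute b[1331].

b[1] = 2,  b[2] = 4,  b[3] = 8,  b[4] = 16,  b[5] = 32,  b[6] = 23,  b[7] = 5,  b[8] = 10,  b[9] = 20,  b[10] = 40,  b[11] = 39,  b[12] = 37,  b[13] = 33,  b[14] = 25,  b[15] = 9,  b[16] = 18,  b[17] = 36,  b[18] = 31,  b[19] = 21,  b[20] = 1,  b[21] = 2.
Since b[21] = b[1] = 2, the sequence is periodic with period 20.
So b[1331] = b[1 + ((1331-1) mod 20)] = b[11] = 39.

39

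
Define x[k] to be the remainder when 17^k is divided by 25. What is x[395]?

We have x[0] = 1; x[1] = 17; x[2] = 14; x[3] = 13; x[4] = 21; x[5] = 7; x[6] = 19; x[7] = 23; x[8] = 16; x[9] = 22; x[10] = 24; x[11] = 8; x[12] = 11; x[13] = 12; x[14] = 4; x[15] = 18; x[16] = 6; x[17] = 2; x[18] = 9; x[19] = 3; x[20] = 1.
Since x[20] = x[0] = 1, the sequence is periodic with period 20.
So x[395] = x[0 + ((395-0) mod 20)] = x[15] = 18.

18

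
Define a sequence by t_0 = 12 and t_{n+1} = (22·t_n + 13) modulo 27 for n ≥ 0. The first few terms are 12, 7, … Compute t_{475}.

We have t_0 = 12, t_1 = 7, t_2 = 5, t_3 = 15, t_4 = 19, t_5 = 26, t_6 = 18, t_7 = 4, t_8 = 20, t_9 = 21, t_{10} = 16, t_{11} = 14, t_{12} = 24, t_{13} = 1, t_{14} = 8, t_{15} = 0, t_{16} = 13, t_{17} = 2, t_{18} = 3, t_{19} = 25, t_{20} = 23, t_{21} = 6, t_{22} = 10, t_{23} = 17, t_{24} = 9, t_{25} = 22, t_{26} = 11, t_{27} = 12.
The sequence repeats with period 27.
So t_{475} = t_{0 + ((475-0) mod 27)} = t_{16} = 13.

13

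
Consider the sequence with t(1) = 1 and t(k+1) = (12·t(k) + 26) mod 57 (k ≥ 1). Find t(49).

20

Computing terms: t(1) = 1,  t(2) = 38,  t(3) = 26,  t(4) = 53,  t(5) = 35,  t(6) = 47,  t(7) = 20,  t(8) = 38.
Since t(8) = t(2) = 38, the sequence is eventually periodic: after a pre-period of length 1 it cycles with period 6.
For k ≥ 2, t(k) depends only on (k - 2) mod 6. (49 - 2) mod 6 = 5, so t(49) = t(7) = 20.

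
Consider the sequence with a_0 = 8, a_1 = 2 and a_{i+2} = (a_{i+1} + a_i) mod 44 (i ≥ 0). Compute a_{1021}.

2

Listing terms: a_0 = 8,  a_1 = 2,  a_2 = 10,  a_3 = 12,  a_4 = 22,  a_5 = 34,  a_6 = 12,  a_7 = 2,  a_8 = 14,  a_9 = 16,  a_{10} = 30,  a_{11} = 2,  a_{12} = 32,  a_{13} = 34,  a_{14} = 22,  a_{15} = 12,  a_{16} = 34,  a_{17} = 2,  a_{18} = 36,  a_{19} = 38,  a_{20} = 30,  a_{21} = 24,  a_{22} = 10,  a_{23} = 34,  a_{24} = 0,  a_{25} = 34,  a_{26} = 34,  a_{27} = 24,  a_{28} = 14,  a_{29} = 38,  a_{30} = 8,  a_{31} = 2.
The sequence repeats with period 30.
So a_{1021} = a_{0 + ((1021-0) mod 30)} = a_1 = 2.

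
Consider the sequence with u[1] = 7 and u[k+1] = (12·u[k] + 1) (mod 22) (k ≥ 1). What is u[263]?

We have u[1] = 7; u[2] = 19; u[3] = 9; u[4] = 21; u[5] = 11; u[6] = 1; u[7] = 13; u[8] = 3; u[9] = 15; u[10] = 5; u[11] = 17; u[12] = 7.
The sequence repeats with period 11.
(263 - 1) mod 11 = 9, so u[263] = u[10] = 5.

5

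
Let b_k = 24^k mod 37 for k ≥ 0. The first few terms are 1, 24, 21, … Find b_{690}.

11

b_0 = 1; b_1 = 24; b_2 = 21; b_3 = 23; b_4 = 34; b_5 = 2; b_6 = 11; b_7 = 5; b_8 = 9; b_9 = 31; b_{10} = 4; b_{11} = 22; b_{12} = 10; b_{13} = 18; b_{14} = 25; b_{15} = 8; b_{16} = 7; b_{17} = 20; b_{18} = 36; b_{19} = 13; b_{20} = 16; b_{21} = 14; b_{22} = 3; b_{23} = 35; b_{24} = 26; b_{25} = 32; b_{26} = 28; b_{27} = 6; b_{28} = 33; b_{29} = 15; b_{30} = 27; b_{31} = 19; b_{32} = 12; b_{33} = 29; b_{34} = 30; b_{35} = 17; b_{36} = 1.
The sequence repeats with period 36.
So b_{690} = b_{0 + ((690-0) mod 36)} = b_6 = 11.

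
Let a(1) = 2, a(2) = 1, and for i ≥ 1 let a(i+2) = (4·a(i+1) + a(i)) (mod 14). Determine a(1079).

We have a(1) = 2,  a(2) = 1,  a(3) = 6,  a(4) = 11,  a(5) = 8,  a(6) = 1,  a(7) = 12,  a(8) = 7,  a(9) = 12,  a(10) = 13,  a(11) = 8,  a(12) = 3,  a(13) = 6,  a(14) = 13,  a(15) = 2,  a(16) = 7,  a(17) = 2,  a(18) = 1.
Since (a(17), a(18)) = (a(1), a(2)) = (2, 1) (two consecutive terms determine the rest), the sequence is periodic with period 16.
So a(1079) = a(1 + ((1079-1) mod 16)) = a(7) = 12.

12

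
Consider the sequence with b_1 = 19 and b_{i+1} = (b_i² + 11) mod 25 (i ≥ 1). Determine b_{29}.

We have b_1 = 19; b_2 = 22; b_3 = 20; b_4 = 11; b_5 = 7; b_6 = 10; b_7 = 11.
Since b_7 = b_4 = 11, the sequence is eventually periodic: after a pre-period of length 3 it cycles with period 3.
For i ≥ 4, b_i depends only on (i - 4) mod 3. (29 - 4) mod 3 = 1, so b_{29} = b_5 = 7.

7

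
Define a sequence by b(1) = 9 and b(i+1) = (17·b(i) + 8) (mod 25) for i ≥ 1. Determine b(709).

We have b(1) = 9, b(2) = 11, b(3) = 20, b(4) = 23, b(5) = 24, b(6) = 16, b(7) = 5, b(8) = 18, b(9) = 14, b(10) = 21, b(11) = 15, b(12) = 13, b(13) = 4, b(14) = 1, b(15) = 0, b(16) = 8, b(17) = 19, b(18) = 6, b(19) = 10, b(20) = 3, b(21) = 9.
Since b(21) = b(1) = 9, the sequence is periodic with period 20.
(709 - 1) mod 20 = 8, so b(709) = b(9) = 14.

14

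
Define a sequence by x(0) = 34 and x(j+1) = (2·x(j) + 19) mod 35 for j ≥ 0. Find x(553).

17

We have x(0) = 34,  x(1) = 17,  x(2) = 18,  x(3) = 20,  x(4) = 24,  x(5) = 32,  x(6) = 13,  x(7) = 10,  x(8) = 4,  x(9) = 27,  x(10) = 3,  x(11) = 25,  x(12) = 34.
The sequence repeats with period 12.
So x(553) = x(0 + ((553-0) mod 12)) = x(1) = 17.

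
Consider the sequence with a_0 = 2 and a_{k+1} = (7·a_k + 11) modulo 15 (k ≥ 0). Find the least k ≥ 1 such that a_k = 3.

11

Listing terms: a_0 = 2; a_1 = 10; a_2 = 6; a_3 = 8; a_4 = 7; a_5 = 0; a_6 = 11; a_7 = 13; a_8 = 12; a_9 = 5; a_{10} = 1; a_{11} = 3; a_{12} = 2.
Since a_{12} = a_0 = 2, the sequence is periodic with period 12.
The value 3 first appears (with k ≥ 1) at a_{11}.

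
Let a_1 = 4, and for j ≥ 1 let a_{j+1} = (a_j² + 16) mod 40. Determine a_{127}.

Listing terms: a_1 = 4; a_2 = 32; a_3 = 0; a_4 = 16; a_5 = 32.
Since a_5 = a_2 = 32, the sequence is eventually periodic: after a pre-period of length 1 it cycles with period 3.
For j ≥ 2, a_j depends only on (j - 2) mod 3. (127 - 2) mod 3 = 2, so a_{127} = a_4 = 16.

16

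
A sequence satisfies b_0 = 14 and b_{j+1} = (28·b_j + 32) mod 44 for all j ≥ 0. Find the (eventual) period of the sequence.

We have b_0 = 14, b_1 = 28, b_2 = 24, b_3 = 0, b_4 = 32, b_5 = 4, b_6 = 12, b_7 = 16, b_8 = 40, b_9 = 8, b_{10} = 36, b_{11} = 28.
Since b_{11} = b_1 = 28, the sequence is eventually periodic: after a pre-period of length 1 it cycles with period 10.

10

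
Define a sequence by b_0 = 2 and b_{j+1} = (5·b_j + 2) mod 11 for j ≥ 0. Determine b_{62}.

7

Computing terms: b_0 = 2, b_1 = 1, b_2 = 7, b_3 = 4, b_4 = 0, b_5 = 2.
Since b_5 = b_0 = 2, the sequence is periodic with period 5.
So b_{62} = b_{0 + ((62-0) mod 5)} = b_2 = 7.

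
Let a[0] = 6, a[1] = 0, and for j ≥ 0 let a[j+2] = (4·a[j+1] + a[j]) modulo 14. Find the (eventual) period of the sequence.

Listing terms: a[0] = 6; a[1] = 0; a[2] = 6; a[3] = 10; a[4] = 4; a[5] = 12; a[6] = 10; a[7] = 10; a[8] = 8; a[9] = 0; a[10] = 8; a[11] = 4; a[12] = 10; a[13] = 2; a[14] = 4; a[15] = 4; a[16] = 6; a[17] = 0.
The sequence repeats with period 16.

16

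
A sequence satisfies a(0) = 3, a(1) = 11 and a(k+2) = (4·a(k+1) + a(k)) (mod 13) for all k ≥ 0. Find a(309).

Listing terms: a(0) = 3, a(1) = 11, a(2) = 8, a(3) = 4, a(4) = 11, a(5) = 9, a(6) = 8, a(7) = 2, a(8) = 3, a(9) = 1, a(10) = 7, a(11) = 3, a(12) = 6, a(13) = 1, a(14) = 10, a(15) = 2, a(16) = 5, a(17) = 9, a(18) = 2, a(19) = 4, a(20) = 5, a(21) = 11, a(22) = 10, a(23) = 12, a(24) = 6, a(25) = 10, a(26) = 7, a(27) = 12, a(28) = 3, a(29) = 11.
Since (a(28), a(29)) = (a(0), a(1)) = (3, 11) (two consecutive terms determine the rest), the sequence is periodic with period 28.
(309 - 0) mod 28 = 1, so a(309) = a(1) = 11.

11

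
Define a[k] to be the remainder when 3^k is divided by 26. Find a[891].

Computing terms: a[0] = 1, a[1] = 3, a[2] = 9, a[3] = 1.
Since a[3] = a[0] = 1, the sequence is periodic with period 3.
(891 - 0) mod 3 = 0, so a[891] = a[0] = 1.

1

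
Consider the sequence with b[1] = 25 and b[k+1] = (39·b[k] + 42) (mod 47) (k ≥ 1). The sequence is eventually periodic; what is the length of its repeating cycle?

46

Listing terms: b[1] = 25; b[2] = 30; b[3] = 37; b[4] = 28; b[5] = 6; b[6] = 41; b[7] = 43; b[8] = 27; b[9] = 14; b[10] = 24; b[11] = 38; b[12] = 20; b[13] = 23; b[14] = 46; b[15] = 3; b[16] = 18; b[17] = 39; b[18] = 12; b[19] = 40; b[20] = 4; b[21] = 10; b[22] = 9; b[23] = 17; b[24] = 0; b[25] = 42; b[26] = 35; b[27] = 44; b[28] = 19; b[29] = 31; b[30] = 29; b[31] = 45; b[32] = 11; b[33] = 1; b[34] = 34; b[35] = 5; b[36] = 2; b[37] = 26; b[38] = 22; b[39] = 7; b[40] = 33; b[41] = 13; b[42] = 32; b[43] = 21; b[44] = 15; b[45] = 16; b[46] = 8; b[47] = 25.
The sequence repeats with period 46.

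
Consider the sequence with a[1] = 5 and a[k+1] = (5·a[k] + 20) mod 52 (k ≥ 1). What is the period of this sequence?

4

Listing terms: a[1] = 5,  a[2] = 45,  a[3] = 37,  a[4] = 49,  a[5] = 5.
The sequence repeats with period 4.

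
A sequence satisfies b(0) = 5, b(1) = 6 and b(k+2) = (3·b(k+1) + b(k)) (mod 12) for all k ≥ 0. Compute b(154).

b(0) = 5,  b(1) = 6,  b(2) = 11,  b(3) = 3,  b(4) = 8,  b(5) = 3,  b(6) = 5,  b(7) = 6.
Since (b(6), b(7)) = (b(0), b(1)) = (5, 6) (two consecutive terms determine the rest), the sequence is periodic with period 6.
So b(154) = b(0 + ((154-0) mod 6)) = b(4) = 8.

8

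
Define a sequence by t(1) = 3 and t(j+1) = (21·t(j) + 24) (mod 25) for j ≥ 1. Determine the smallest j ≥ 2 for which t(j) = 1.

Listing terms: t(1) = 3, t(2) = 12, t(3) = 1, t(4) = 20, t(5) = 19, t(6) = 23, t(7) = 7, t(8) = 21, t(9) = 15, t(10) = 14, t(11) = 18, t(12) = 2, t(13) = 16, t(14) = 10, t(15) = 9, t(16) = 13, t(17) = 22, t(18) = 11, t(19) = 5, t(20) = 4, t(21) = 8, t(22) = 17, t(23) = 6, t(24) = 0, t(25) = 24, t(26) = 3.
Since t(26) = t(1) = 3, the sequence is periodic with period 25.
The value 1 first appears (with j ≥ 2) at t(3).

3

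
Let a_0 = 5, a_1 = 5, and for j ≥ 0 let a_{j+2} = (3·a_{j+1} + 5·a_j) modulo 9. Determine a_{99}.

a_0 = 5; a_1 = 5; a_2 = 4; a_3 = 1; a_4 = 5; a_5 = 2; a_6 = 4; a_7 = 4; a_8 = 5; a_9 = 8; a_{10} = 4; a_{11} = 7; a_{12} = 5; a_{13} = 5.
Since (a_{12}, a_{13}) = (a_0, a_1) = (5, 5) (two consecutive terms determine the rest), the sequence is periodic with period 12.
(99 - 0) mod 12 = 3, so a_{99} = a_3 = 1.

1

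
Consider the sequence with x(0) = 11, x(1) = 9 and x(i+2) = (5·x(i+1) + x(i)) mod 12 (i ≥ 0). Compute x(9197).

We have x(0) = 11, x(1) = 9, x(2) = 8, x(3) = 1, x(4) = 1, x(5) = 6, x(6) = 7, x(7) = 5, x(8) = 8, x(9) = 9, x(10) = 5, x(11) = 10, x(12) = 7, x(13) = 9, x(14) = 4, x(15) = 5, x(16) = 5, x(17) = 6, x(18) = 11, x(19) = 1, x(20) = 4, x(21) = 9, x(22) = 1, x(23) = 2, x(24) = 11, x(25) = 9.
Since (x(24), x(25)) = (x(0), x(1)) = (11, 9) (two consecutive terms determine the rest), the sequence is periodic with period 24.
(9197 - 0) mod 24 = 5, so x(9197) = x(5) = 6.

6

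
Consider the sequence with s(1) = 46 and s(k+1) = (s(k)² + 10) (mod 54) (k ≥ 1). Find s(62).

20

s(1) = 46; s(2) = 20; s(3) = 32; s(4) = 8; s(5) = 20.
Since s(5) = s(2) = 20, the sequence is eventually periodic: after a pre-period of length 1 it cycles with period 3.
For k ≥ 2, s(k) depends only on (k - 2) mod 3. (62 - 2) mod 3 = 0, so s(62) = s(2) = 20.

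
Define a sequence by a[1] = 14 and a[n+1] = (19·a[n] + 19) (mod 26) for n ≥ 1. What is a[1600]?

Listing terms: a[1] = 14,  a[2] = 25,  a[3] = 0,  a[4] = 19,  a[5] = 16,  a[6] = 11,  a[7] = 20,  a[8] = 9,  a[9] = 8,  a[10] = 15,  a[11] = 18,  a[12] = 23,  a[13] = 14.
Since a[13] = a[1] = 14, the sequence is periodic with period 12.
So a[1600] = a[1 + ((1600-1) mod 12)] = a[4] = 19.

19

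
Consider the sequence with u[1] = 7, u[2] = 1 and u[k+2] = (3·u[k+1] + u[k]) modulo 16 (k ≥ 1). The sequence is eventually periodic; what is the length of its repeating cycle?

24

Computing terms: u[1] = 7,  u[2] = 1,  u[3] = 10,  u[4] = 15,  u[5] = 7,  u[6] = 4,  u[7] = 3,  u[8] = 13,  u[9] = 10,  u[10] = 11,  u[11] = 11,  u[12] = 12,  u[13] = 15,  u[14] = 9,  u[15] = 10,  u[16] = 7,  u[17] = 15,  u[18] = 4,  u[19] = 11,  u[20] = 5,  u[21] = 10,  u[22] = 3,  u[23] = 3,  u[24] = 12,  u[25] = 7,  u[26] = 1.
Since (u[25], u[26]) = (u[1], u[2]) = (7, 1) (two consecutive terms determine the rest), the sequence is periodic with period 24.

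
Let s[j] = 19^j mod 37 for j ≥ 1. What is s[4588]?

Listing terms: s[1] = 19, s[2] = 28, s[3] = 14, s[4] = 7, s[5] = 22, s[6] = 11, s[7] = 24, s[8] = 12, s[9] = 6, s[10] = 3, s[11] = 20, s[12] = 10, s[13] = 5, s[14] = 21, s[15] = 29, s[16] = 33, s[17] = 35, s[18] = 36, s[19] = 18, s[20] = 9, s[21] = 23, s[22] = 30, s[23] = 15, s[24] = 26, s[25] = 13, s[26] = 25, s[27] = 31, s[28] = 34, s[29] = 17, s[30] = 27, s[31] = 32, s[32] = 16, s[33] = 8, s[34] = 4, s[35] = 2, s[36] = 1, s[37] = 19.
Since s[37] = s[1] = 19, the sequence is periodic with period 36.
(4588 - 1) mod 36 = 15, so s[4588] = s[16] = 33.

33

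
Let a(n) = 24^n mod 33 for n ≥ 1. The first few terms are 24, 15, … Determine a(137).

a(1) = 24,  a(2) = 15,  a(3) = 30,  a(4) = 27,  a(5) = 21,  a(6) = 9,  a(7) = 18,  a(8) = 3,  a(9) = 6,  a(10) = 12,  a(11) = 24.
The sequence repeats with period 10.
So a(137) = a(1 + ((137-1) mod 10)) = a(7) = 18.

18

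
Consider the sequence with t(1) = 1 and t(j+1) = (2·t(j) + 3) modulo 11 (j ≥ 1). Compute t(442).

5

Computing terms: t(1) = 1,  t(2) = 5,  t(3) = 2,  t(4) = 7,  t(5) = 6,  t(6) = 4,  t(7) = 0,  t(8) = 3,  t(9) = 9,  t(10) = 10,  t(11) = 1.
Since t(11) = t(1) = 1, the sequence is periodic with period 10.
So t(442) = t(1 + ((442-1) mod 10)) = t(2) = 5.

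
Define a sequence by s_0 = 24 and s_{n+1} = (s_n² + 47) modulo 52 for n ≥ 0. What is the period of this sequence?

s_0 = 24,  s_1 = 51,  s_2 = 48,  s_3 = 11,  s_4 = 12,  s_5 = 35,  s_6 = 24.
Since s_6 = s_0 = 24, the sequence is periodic with period 6.

6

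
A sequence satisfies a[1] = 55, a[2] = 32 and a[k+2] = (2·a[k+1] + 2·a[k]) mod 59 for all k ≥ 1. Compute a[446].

Computing terms: a[1] = 55; a[2] = 32; a[3] = 56; a[4] = 58; a[5] = 51; a[6] = 41; a[7] = 7; a[8] = 37; a[9] = 29; a[10] = 14; a[11] = 27; a[12] = 23; a[13] = 41; a[14] = 10; a[15] = 43; a[16] = 47; a[17] = 3; a[18] = 41; a[19] = 29; a[20] = 22; a[21] = 43; a[22] = 12; a[23] = 51; a[24] = 8; a[25] = 0; a[26] = 16; a[27] = 32; a[28] = 37; a[29] = 20; a[30] = 55; a[31] = 32.
Since (a[30], a[31]) = (a[1], a[2]) = (55, 32) (two consecutive terms determine the rest), the sequence is periodic with period 29.
(446 - 1) mod 29 = 10, so a[446] = a[11] = 27.

27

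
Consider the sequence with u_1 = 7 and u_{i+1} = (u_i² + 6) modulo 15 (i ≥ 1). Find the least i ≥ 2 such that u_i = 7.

4

Computing terms: u_1 = 7,  u_2 = 10,  u_3 = 1,  u_4 = 7.
Since u_4 = u_1 = 7, the sequence is periodic with period 3.
The value 7 next appears (with i ≥ 2) at u_4.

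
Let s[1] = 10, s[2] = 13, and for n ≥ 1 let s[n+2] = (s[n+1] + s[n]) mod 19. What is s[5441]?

2

Listing terms: s[1] = 10,  s[2] = 13,  s[3] = 4,  s[4] = 17,  s[5] = 2,  s[6] = 0,  s[7] = 2,  s[8] = 2,  s[9] = 4,  s[10] = 6,  s[11] = 10,  s[12] = 16,  s[13] = 7,  s[14] = 4,  s[15] = 11,  s[16] = 15,  s[17] = 7,  s[18] = 3,  s[19] = 10,  s[20] = 13.
The sequence repeats with period 18.
So s[5441] = s[1 + ((5441-1) mod 18)] = s[5] = 2.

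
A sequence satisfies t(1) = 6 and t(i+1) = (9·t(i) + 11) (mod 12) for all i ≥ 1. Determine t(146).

t(1) = 6; t(2) = 5; t(3) = 8; t(4) = 11; t(5) = 2; t(6) = 5.
Since t(6) = t(2) = 5, the sequence is eventually periodic: after a pre-period of length 1 it cycles with period 4.
For i ≥ 2, t(i) depends only on (i - 2) mod 4. (146 - 2) mod 4 = 0, so t(146) = t(2) = 5.

5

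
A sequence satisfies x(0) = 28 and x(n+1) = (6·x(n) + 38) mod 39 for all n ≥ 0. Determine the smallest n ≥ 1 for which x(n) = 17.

9

Listing terms: x(0) = 28, x(1) = 11, x(2) = 26, x(3) = 38, x(4) = 32, x(5) = 35, x(6) = 14, x(7) = 5, x(8) = 29, x(9) = 17, x(10) = 23, x(11) = 20, x(12) = 2, x(13) = 11.
Since x(13) = x(1) = 11, the sequence is eventually periodic: after a pre-period of length 1 it cycles with period 12.
The value 17 first appears (with n ≥ 1) at x(9).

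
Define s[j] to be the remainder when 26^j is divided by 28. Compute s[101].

Computing terms: s[1] = 26, s[2] = 4, s[3] = 20, s[4] = 16, s[5] = 24, s[6] = 8, s[7] = 12, s[8] = 4.
Since s[8] = s[2] = 4, the sequence is eventually periodic: after a pre-period of length 1 it cycles with period 6.
For j ≥ 2, s[j] depends only on (j - 2) mod 6. (101 - 2) mod 6 = 3, so s[101] = s[5] = 24.

24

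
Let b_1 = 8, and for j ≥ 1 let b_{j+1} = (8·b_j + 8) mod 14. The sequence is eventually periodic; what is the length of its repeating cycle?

7

b_1 = 8, b_2 = 2, b_3 = 10, b_4 = 4, b_5 = 12, b_6 = 6, b_7 = 0, b_8 = 8.
The sequence repeats with period 7.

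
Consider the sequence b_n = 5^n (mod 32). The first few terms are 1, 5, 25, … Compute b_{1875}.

29

Computing terms: b_0 = 1; b_1 = 5; b_2 = 25; b_3 = 29; b_4 = 17; b_5 = 21; b_6 = 9; b_7 = 13; b_8 = 1.
The sequence repeats with period 8.
So b_{1875} = b_{0 + ((1875-0) mod 8)} = b_3 = 29.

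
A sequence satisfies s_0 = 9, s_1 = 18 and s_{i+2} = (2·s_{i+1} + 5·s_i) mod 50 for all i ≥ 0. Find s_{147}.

42

We have s_0 = 9; s_1 = 18; s_2 = 31; s_3 = 2; s_4 = 9; s_5 = 28; s_6 = 1; s_7 = 42; s_8 = 39; s_9 = 38; s_{10} = 21; s_{11} = 32; s_{12} = 19; s_{13} = 48; s_{14} = 41; s_{15} = 22; s_{16} = 49; s_{17} = 8; s_{18} = 11; s_{19} = 12; s_{20} = 29; s_{21} = 18; s_{22} = 31.
Since (s_{21}, s_{22}) = (s_1, s_2) = (18, 31) (two consecutive terms determine the rest), the sequence is eventually periodic: after a pre-period of length 1 it cycles with period 20.
For i ≥ 1, s_i depends only on (i - 1) mod 20. (147 - 1) mod 20 = 6, so s_{147} = s_7 = 42.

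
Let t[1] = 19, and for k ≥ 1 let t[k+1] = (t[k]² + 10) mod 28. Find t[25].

t[1] = 19,  t[2] = 7,  t[3] = 3,  t[4] = 19.
The sequence repeats with period 3.
(25 - 1) mod 3 = 0, so t[25] = t[1] = 19.

19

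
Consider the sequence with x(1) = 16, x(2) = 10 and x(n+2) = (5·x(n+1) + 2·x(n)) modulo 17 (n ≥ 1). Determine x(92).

Computing terms: x(1) = 16,  x(2) = 10,  x(3) = 14,  x(4) = 5,  x(5) = 2,  x(6) = 3,  x(7) = 2,  x(8) = 16,  x(9) = 16,  x(10) = 10.
The sequence repeats with period 8.
(92 - 1) mod 8 = 3, so x(92) = x(4) = 5.

5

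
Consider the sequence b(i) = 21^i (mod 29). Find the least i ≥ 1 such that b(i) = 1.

We have b(0) = 1; b(1) = 21; b(2) = 6; b(3) = 10; b(4) = 7; b(5) = 2; b(6) = 13; b(7) = 12; b(8) = 20; b(9) = 14; b(10) = 4; b(11) = 26; b(12) = 24; b(13) = 11; b(14) = 28; b(15) = 8; b(16) = 23; b(17) = 19; b(18) = 22; b(19) = 27; b(20) = 16; b(21) = 17; b(22) = 9; b(23) = 15; b(24) = 25; b(25) = 3; b(26) = 5; b(27) = 18; b(28) = 1.
Since b(28) = b(0) = 1, the sequence is periodic with period 28.
The value 1 next appears (with i ≥ 1) at b(28).

28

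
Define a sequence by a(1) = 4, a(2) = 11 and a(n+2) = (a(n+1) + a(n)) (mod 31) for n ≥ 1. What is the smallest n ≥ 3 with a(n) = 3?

16

We have a(1) = 4, a(2) = 11, a(3) = 15, a(4) = 26, a(5) = 10, a(6) = 5, a(7) = 15, a(8) = 20, a(9) = 4, a(10) = 24, a(11) = 28, a(12) = 21, a(13) = 18, a(14) = 8, a(15) = 26, a(16) = 3, a(17) = 29, a(18) = 1, a(19) = 30, a(20) = 0, a(21) = 30, a(22) = 30, a(23) = 29, a(24) = 28, a(25) = 26, a(26) = 23, a(27) = 18, a(28) = 10, a(29) = 28, a(30) = 7, a(31) = 4, a(32) = 11.
The sequence repeats with period 30.
The value 3 first appears (with n ≥ 3) at a(16).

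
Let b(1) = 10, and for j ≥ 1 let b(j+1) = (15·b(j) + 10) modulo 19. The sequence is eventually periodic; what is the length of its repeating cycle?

Listing terms: b(1) = 10, b(2) = 8, b(3) = 16, b(4) = 3, b(5) = 17, b(6) = 18, b(7) = 14, b(8) = 11, b(9) = 4, b(10) = 13, b(11) = 15, b(12) = 7, b(13) = 1, b(14) = 6, b(15) = 5, b(16) = 9, b(17) = 12, b(18) = 0, b(19) = 10.
Since b(19) = b(1) = 10, the sequence is periodic with period 18.

18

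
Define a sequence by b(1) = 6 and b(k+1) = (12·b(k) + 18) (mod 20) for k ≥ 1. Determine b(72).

14

Computing terms: b(1) = 6, b(2) = 10, b(3) = 18, b(4) = 14, b(5) = 6.
The sequence repeats with period 4.
So b(72) = b(1 + ((72-1) mod 4)) = b(4) = 14.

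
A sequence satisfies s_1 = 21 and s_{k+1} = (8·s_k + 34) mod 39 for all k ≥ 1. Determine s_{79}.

s_1 = 21,  s_2 = 7,  s_3 = 12,  s_4 = 13,  s_5 = 21.
Since s_5 = s_1 = 21, the sequence is periodic with period 4.
So s_{79} = s_{1 + ((79-1) mod 4)} = s_3 = 12.

12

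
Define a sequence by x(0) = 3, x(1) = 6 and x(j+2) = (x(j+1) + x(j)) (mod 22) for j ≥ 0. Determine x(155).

17

We have x(0) = 3,  x(1) = 6,  x(2) = 9,  x(3) = 15,  x(4) = 2,  x(5) = 17,  x(6) = 19,  x(7) = 14,  x(8) = 11,  x(9) = 3,  x(10) = 14,  x(11) = 17,  x(12) = 9,  x(13) = 4,  x(14) = 13,  x(15) = 17,  x(16) = 8,  x(17) = 3,  x(18) = 11,  x(19) = 14,  x(20) = 3,  x(21) = 17,  x(22) = 20,  x(23) = 15,  x(24) = 13,  x(25) = 6,  x(26) = 19,  x(27) = 3,  x(28) = 0,  x(29) = 3,  x(30) = 3,  x(31) = 6.
The sequence repeats with period 30.
(155 - 0) mod 30 = 5, so x(155) = x(5) = 17.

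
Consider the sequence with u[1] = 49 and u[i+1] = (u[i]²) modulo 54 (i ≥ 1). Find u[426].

Listing terms: u[1] = 49; u[2] = 25; u[3] = 31; u[4] = 43; u[5] = 13; u[6] = 7; u[7] = 49.
Since u[7] = u[1] = 49, the sequence is periodic with period 6.
So u[426] = u[1 + ((426-1) mod 6)] = u[6] = 7.

7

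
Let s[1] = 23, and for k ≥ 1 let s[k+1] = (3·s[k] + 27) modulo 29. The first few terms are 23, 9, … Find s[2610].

We have s[1] = 23,  s[2] = 9,  s[3] = 25,  s[4] = 15,  s[5] = 14,  s[6] = 11,  s[7] = 2,  s[8] = 4,  s[9] = 10,  s[10] = 28,  s[11] = 24,  s[12] = 12,  s[13] = 5,  s[14] = 13,  s[15] = 8,  s[16] = 22,  s[17] = 6,  s[18] = 16,  s[19] = 17,  s[20] = 20,  s[21] = 0,  s[22] = 27,  s[23] = 21,  s[24] = 3,  s[25] = 7,  s[26] = 19,  s[27] = 26,  s[28] = 18,  s[29] = 23.
Since s[29] = s[1] = 23, the sequence is periodic with period 28.
(2610 - 1) mod 28 = 5, so s[2610] = s[6] = 11.

11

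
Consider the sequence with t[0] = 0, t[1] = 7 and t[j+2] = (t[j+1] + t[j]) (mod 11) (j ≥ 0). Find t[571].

Computing terms: t[0] = 0, t[1] = 7, t[2] = 7, t[3] = 3, t[4] = 10, t[5] = 2, t[6] = 1, t[7] = 3, t[8] = 4, t[9] = 7, t[10] = 0, t[11] = 7.
Since (t[10], t[11]) = (t[0], t[1]) = (0, 7) (two consecutive terms determine the rest), the sequence is periodic with period 10.
(571 - 0) mod 10 = 1, so t[571] = t[1] = 7.

7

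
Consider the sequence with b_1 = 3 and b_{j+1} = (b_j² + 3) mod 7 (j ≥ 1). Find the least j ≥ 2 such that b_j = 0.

3

b_1 = 3, b_2 = 5, b_3 = 0, b_4 = 3.
Since b_4 = b_1 = 3, the sequence is periodic with period 3.
The value 0 first appears (with j ≥ 2) at b_3.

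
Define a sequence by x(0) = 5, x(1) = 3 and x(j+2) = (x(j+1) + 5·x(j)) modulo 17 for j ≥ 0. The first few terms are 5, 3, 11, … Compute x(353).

Computing terms: x(0) = 5,  x(1) = 3,  x(2) = 11,  x(3) = 9,  x(4) = 13,  x(5) = 7,  x(6) = 4,  x(7) = 5,  x(8) = 8,  x(9) = 16,  x(10) = 5,  x(11) = 0,  x(12) = 8,  x(13) = 8,  x(14) = 14,  x(15) = 3,  x(16) = 5,  x(17) = 3.
The sequence repeats with period 16.
So x(353) = x(0 + ((353-0) mod 16)) = x(1) = 3.

3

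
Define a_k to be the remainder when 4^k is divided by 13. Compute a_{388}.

a_1 = 4,  a_2 = 3,  a_3 = 12,  a_4 = 9,  a_5 = 10,  a_6 = 1,  a_7 = 4.
Since a_7 = a_1 = 4, the sequence is periodic with period 6.
(388 - 1) mod 6 = 3, so a_{388} = a_4 = 9.

9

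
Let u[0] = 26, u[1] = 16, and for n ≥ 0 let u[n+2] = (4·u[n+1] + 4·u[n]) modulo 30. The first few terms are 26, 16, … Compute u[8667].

We have u[0] = 26, u[1] = 16, u[2] = 18, u[3] = 16, u[4] = 16, u[5] = 8, u[6] = 6, u[7] = 26, u[8] = 8, u[9] = 16, u[10] = 6, u[11] = 28, u[12] = 16, u[13] = 26, u[14] = 18, u[15] = 26, u[16] = 26, u[17] = 28, u[18] = 6, u[19] = 16, u[20] = 28, u[21] = 26, u[22] = 6, u[23] = 8, u[24] = 26, u[25] = 16.
The sequence repeats with period 24.
(8667 - 0) mod 24 = 3, so u[8667] = u[3] = 16.

16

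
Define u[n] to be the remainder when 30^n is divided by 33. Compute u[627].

24

We have u[1] = 30, u[2] = 9, u[3] = 6, u[4] = 15, u[5] = 21, u[6] = 3, u[7] = 24, u[8] = 27, u[9] = 18, u[10] = 12, u[11] = 30.
The sequence repeats with period 10.
(627 - 1) mod 10 = 6, so u[627] = u[7] = 24.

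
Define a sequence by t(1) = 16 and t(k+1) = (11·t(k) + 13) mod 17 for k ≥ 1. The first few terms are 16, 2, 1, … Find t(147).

1

Listing terms: t(1) = 16,  t(2) = 2,  t(3) = 1,  t(4) = 7,  t(5) = 5,  t(6) = 0,  t(7) = 13,  t(8) = 3,  t(9) = 12,  t(10) = 9,  t(11) = 10,  t(12) = 4,  t(13) = 6,  t(14) = 11,  t(15) = 15,  t(16) = 8,  t(17) = 16.
The sequence repeats with period 16.
(147 - 1) mod 16 = 2, so t(147) = t(3) = 1.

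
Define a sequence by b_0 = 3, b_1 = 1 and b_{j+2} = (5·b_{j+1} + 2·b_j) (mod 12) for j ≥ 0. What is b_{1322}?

Computing terms: b_0 = 3, b_1 = 1, b_2 = 11, b_3 = 9, b_4 = 7, b_5 = 5, b_6 = 3, b_7 = 1.
Since (b_6, b_7) = (b_0, b_1) = (3, 1) (two consecutive terms determine the rest), the sequence is periodic with period 6.
(1322 - 0) mod 6 = 2, so b_{1322} = b_2 = 11.

11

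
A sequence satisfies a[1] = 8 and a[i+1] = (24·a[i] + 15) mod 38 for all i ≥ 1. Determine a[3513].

5

We have a[1] = 8, a[2] = 17, a[3] = 5, a[4] = 21, a[5] = 25, a[6] = 7, a[7] = 31, a[8] = 37, a[9] = 29, a[10] = 27, a[11] = 17.
Since a[11] = a[2] = 17, the sequence is eventually periodic: after a pre-period of length 1 it cycles with period 9.
For i ≥ 2, a[i] depends only on (i - 2) mod 9. (3513 - 2) mod 9 = 1, so a[3513] = a[3] = 5.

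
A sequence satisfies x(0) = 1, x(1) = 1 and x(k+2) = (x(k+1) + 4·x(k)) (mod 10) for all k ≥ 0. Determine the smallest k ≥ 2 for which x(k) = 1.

6

x(0) = 1; x(1) = 1; x(2) = 5; x(3) = 9; x(4) = 9; x(5) = 5; x(6) = 1; x(7) = 1.
The sequence repeats with period 6.
The value 1 next appears (with k ≥ 2) at x(6).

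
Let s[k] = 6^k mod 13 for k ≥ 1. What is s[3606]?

12

We have s[1] = 6; s[2] = 10; s[3] = 8; s[4] = 9; s[5] = 2; s[6] = 12; s[7] = 7; s[8] = 3; s[9] = 5; s[10] = 4; s[11] = 11; s[12] = 1; s[13] = 6.
The sequence repeats with period 12.
(3606 - 1) mod 12 = 5, so s[3606] = s[6] = 12.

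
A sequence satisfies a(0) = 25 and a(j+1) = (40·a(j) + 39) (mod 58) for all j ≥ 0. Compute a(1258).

a(0) = 25, a(1) = 53, a(2) = 13, a(3) = 37, a(4) = 11, a(5) = 15, a(6) = 1, a(7) = 21, a(8) = 9, a(9) = 51, a(10) = 49, a(11) = 27, a(12) = 17, a(13) = 23, a(14) = 31, a(15) = 3, a(16) = 43, a(17) = 19, a(18) = 45, a(19) = 41, a(20) = 55, a(21) = 35, a(22) = 47, a(23) = 5, a(24) = 7, a(25) = 29, a(26) = 39, a(27) = 33, a(28) = 25.
The sequence repeats with period 28.
So a(1258) = a(0 + ((1258-0) mod 28)) = a(26) = 39.

39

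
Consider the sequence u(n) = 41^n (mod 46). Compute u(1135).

25

Computing terms: u(0) = 1; u(1) = 41; u(2) = 25; u(3) = 13; u(4) = 27; u(5) = 3; u(6) = 31; u(7) = 29; u(8) = 39; u(9) = 35; u(10) = 9; u(11) = 1.
Since u(11) = u(0) = 1, the sequence is periodic with period 11.
(1135 - 0) mod 11 = 2, so u(1135) = u(2) = 25.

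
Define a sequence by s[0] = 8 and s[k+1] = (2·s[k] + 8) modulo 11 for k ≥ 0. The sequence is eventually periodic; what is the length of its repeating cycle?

Computing terms: s[0] = 8,  s[1] = 2,  s[2] = 1,  s[3] = 10,  s[4] = 6,  s[5] = 9,  s[6] = 4,  s[7] = 5,  s[8] = 7,  s[9] = 0,  s[10] = 8.
The sequence repeats with period 10.

10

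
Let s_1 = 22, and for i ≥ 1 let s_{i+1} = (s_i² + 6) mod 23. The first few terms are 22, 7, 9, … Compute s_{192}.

7

Computing terms: s_1 = 22; s_2 = 7; s_3 = 9; s_4 = 18; s_5 = 8; s_6 = 1; s_7 = 7.
Since s_7 = s_2 = 7, the sequence is eventually periodic: after a pre-period of length 1 it cycles with period 5.
For i ≥ 2, s_i depends only on (i - 2) mod 5. (192 - 2) mod 5 = 0, so s_{192} = s_2 = 7.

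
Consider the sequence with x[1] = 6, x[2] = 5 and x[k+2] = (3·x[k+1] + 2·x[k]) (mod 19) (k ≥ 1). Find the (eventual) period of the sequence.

We have x[1] = 6,  x[2] = 5,  x[3] = 8,  x[4] = 15,  x[5] = 4,  x[6] = 4,  x[7] = 1,  x[8] = 11,  x[9] = 16,  x[10] = 13,  x[11] = 14,  x[12] = 11,  x[13] = 4,  x[14] = 15,  x[15] = 15,  x[16] = 18,  x[17] = 8,  x[18] = 3,  x[19] = 6,  x[20] = 5.
Since (x[19], x[20]) = (x[1], x[2]) = (6, 5) (two consecutive terms determine the rest), the sequence is periodic with period 18.

18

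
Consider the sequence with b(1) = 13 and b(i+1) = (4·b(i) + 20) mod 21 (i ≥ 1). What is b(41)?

Computing terms: b(1) = 13; b(2) = 9; b(3) = 14; b(4) = 13.
Since b(4) = b(1) = 13, the sequence is periodic with period 3.
So b(41) = b(1 + ((41-1) mod 3)) = b(2) = 9.

9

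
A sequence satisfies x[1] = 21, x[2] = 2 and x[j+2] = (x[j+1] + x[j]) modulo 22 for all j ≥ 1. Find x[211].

21

x[1] = 21, x[2] = 2, x[3] = 1, x[4] = 3, x[5] = 4, x[6] = 7, x[7] = 11, x[8] = 18, x[9] = 7, x[10] = 3, x[11] = 10, x[12] = 13, x[13] = 1, x[14] = 14, x[15] = 15, x[16] = 7, x[17] = 0, x[18] = 7, x[19] = 7, x[20] = 14, x[21] = 21, x[22] = 13, x[23] = 12, x[24] = 3, x[25] = 15, x[26] = 18, x[27] = 11, x[28] = 7, x[29] = 18, x[30] = 3, x[31] = 21, x[32] = 2.
Since (x[31], x[32]) = (x[1], x[2]) = (21, 2) (two consecutive terms determine the rest), the sequence is periodic with period 30.
(211 - 1) mod 30 = 0, so x[211] = x[1] = 21.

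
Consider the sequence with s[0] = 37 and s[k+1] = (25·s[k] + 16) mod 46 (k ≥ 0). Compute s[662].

35

We have s[0] = 37,  s[1] = 21,  s[2] = 35,  s[3] = 17,  s[4] = 27,  s[5] = 1,  s[6] = 41,  s[7] = 29,  s[8] = 5,  s[9] = 3,  s[10] = 45,  s[11] = 37.
Since s[11] = s[0] = 37, the sequence is periodic with period 11.
(662 - 0) mod 11 = 2, so s[662] = s[2] = 35.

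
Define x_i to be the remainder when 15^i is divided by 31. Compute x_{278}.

Listing terms: x_0 = 1; x_1 = 15; x_2 = 8; x_3 = 27; x_4 = 2; x_5 = 30; x_6 = 16; x_7 = 23; x_8 = 4; x_9 = 29; x_{10} = 1.
Since x_{10} = x_0 = 1, the sequence is periodic with period 10.
(278 - 0) mod 10 = 8, so x_{278} = x_8 = 4.

4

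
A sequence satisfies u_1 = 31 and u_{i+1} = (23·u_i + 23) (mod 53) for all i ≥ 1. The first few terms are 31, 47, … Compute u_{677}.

31

Listing terms: u_1 = 31, u_2 = 47, u_3 = 44, u_4 = 28, u_5 = 31.
The sequence repeats with period 4.
(677 - 1) mod 4 = 0, so u_{677} = u_1 = 31.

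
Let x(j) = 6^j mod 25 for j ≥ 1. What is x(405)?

Computing terms: x(1) = 6, x(2) = 11, x(3) = 16, x(4) = 21, x(5) = 1, x(6) = 6.
Since x(6) = x(1) = 6, the sequence is periodic with period 5.
(405 - 1) mod 5 = 4, so x(405) = x(5) = 1.

1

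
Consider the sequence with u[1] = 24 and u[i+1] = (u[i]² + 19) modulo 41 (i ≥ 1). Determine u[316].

u[1] = 24, u[2] = 21, u[3] = 9, u[4] = 18, u[5] = 15, u[6] = 39, u[7] = 23, u[8] = 15.
Since u[8] = u[5] = 15, the sequence is eventually periodic: after a pre-period of length 4 it cycles with period 3.
For i ≥ 5, u[i] depends only on (i - 5) mod 3. (316 - 5) mod 3 = 2, so u[316] = u[7] = 23.

23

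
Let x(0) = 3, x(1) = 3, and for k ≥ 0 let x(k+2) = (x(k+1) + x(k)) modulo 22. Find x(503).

20

x(0) = 3, x(1) = 3, x(2) = 6, x(3) = 9, x(4) = 15, x(5) = 2, x(6) = 17, x(7) = 19, x(8) = 14, x(9) = 11, x(10) = 3, x(11) = 14, x(12) = 17, x(13) = 9, x(14) = 4, x(15) = 13, x(16) = 17, x(17) = 8, x(18) = 3, x(19) = 11, x(20) = 14, x(21) = 3, x(22) = 17, x(23) = 20, x(24) = 15, x(25) = 13, x(26) = 6, x(27) = 19, x(28) = 3, x(29) = 0, x(30) = 3, x(31) = 3.
Since (x(30), x(31)) = (x(0), x(1)) = (3, 3) (two consecutive terms determine the rest), the sequence is periodic with period 30.
So x(503) = x(0 + ((503-0) mod 30)) = x(23) = 20.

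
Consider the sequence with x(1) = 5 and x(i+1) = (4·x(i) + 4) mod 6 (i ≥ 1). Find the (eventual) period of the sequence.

Listing terms: x(1) = 5,  x(2) = 0,  x(3) = 4,  x(4) = 2,  x(5) = 0.
Since x(5) = x(2) = 0, the sequence is eventually periodic: after a pre-period of length 1 it cycles with period 3.

3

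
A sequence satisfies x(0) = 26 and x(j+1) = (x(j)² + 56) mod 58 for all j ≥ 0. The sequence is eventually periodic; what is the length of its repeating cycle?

x(0) = 26,  x(1) = 36,  x(2) = 18,  x(3) = 32,  x(4) = 36.
Since x(4) = x(1) = 36, the sequence is eventually periodic: after a pre-period of length 1 it cycles with period 3.

3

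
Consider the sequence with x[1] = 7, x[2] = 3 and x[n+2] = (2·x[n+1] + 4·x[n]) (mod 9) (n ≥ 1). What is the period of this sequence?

We have x[1] = 7, x[2] = 3, x[3] = 7, x[4] = 8, x[5] = 8, x[6] = 3, x[7] = 2, x[8] = 7, x[9] = 4, x[10] = 0, x[11] = 7, x[12] = 5, x[13] = 2, x[14] = 6, x[15] = 2, x[16] = 1, x[17] = 1, x[18] = 6, x[19] = 7, x[20] = 2, x[21] = 5, x[22] = 0, x[23] = 2, x[24] = 4, x[25] = 7, x[26] = 3.
Since (x[25], x[26]) = (x[1], x[2]) = (7, 3) (two consecutive terms determine the rest), the sequence is periodic with period 24.

24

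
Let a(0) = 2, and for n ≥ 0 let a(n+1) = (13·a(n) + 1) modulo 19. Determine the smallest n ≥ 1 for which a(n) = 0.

Listing terms: a(0) = 2; a(1) = 8; a(2) = 10; a(3) = 17; a(4) = 13; a(5) = 18; a(6) = 7; a(7) = 16; a(8) = 0; a(9) = 1; a(10) = 14; a(11) = 12; a(12) = 5; a(13) = 9; a(14) = 4; a(15) = 15; a(16) = 6; a(17) = 3; a(18) = 2.
The sequence repeats with period 18.
The value 0 first appears (with n ≥ 1) at a(8).

8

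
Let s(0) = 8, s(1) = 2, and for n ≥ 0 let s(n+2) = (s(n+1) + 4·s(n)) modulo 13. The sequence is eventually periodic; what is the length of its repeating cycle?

We have s(0) = 8; s(1) = 2; s(2) = 8; s(3) = 3; s(4) = 9; s(5) = 8; s(6) = 5; s(7) = 11; s(8) = 5; s(9) = 10; s(10) = 4; s(11) = 5; s(12) = 8; s(13) = 2.
Since (s(12), s(13)) = (s(0), s(1)) = (8, 2) (two consecutive terms determine the rest), the sequence is periodic with period 12.

12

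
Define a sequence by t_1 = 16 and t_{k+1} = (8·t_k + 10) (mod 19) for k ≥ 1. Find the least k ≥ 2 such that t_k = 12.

t_1 = 16; t_2 = 5; t_3 = 12; t_4 = 11; t_5 = 3; t_6 = 15; t_7 = 16.
Since t_7 = t_1 = 16, the sequence is periodic with period 6.
The value 12 first appears (with k ≥ 2) at t_3.

3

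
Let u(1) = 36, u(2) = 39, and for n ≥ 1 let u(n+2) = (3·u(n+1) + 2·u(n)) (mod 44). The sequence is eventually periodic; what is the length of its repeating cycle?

We have u(1) = 36; u(2) = 39; u(3) = 13; u(4) = 29; u(5) = 25; u(6) = 1; u(7) = 9; u(8) = 29; u(9) = 17; u(10) = 21; u(11) = 9; u(12) = 25; u(13) = 5; u(14) = 21; u(15) = 29; u(16) = 41; u(17) = 5; u(18) = 9; u(19) = 37; u(20) = 41; u(21) = 21; u(22) = 13; u(23) = 37; u(24) = 5; u(25) = 1; u(26) = 13; u(27) = 41; u(28) = 17; u(29) = 1; u(30) = 37; u(31) = 25; u(32) = 17; u(33) = 13; u(34) = 29.
Since (u(33), u(34)) = (u(3), u(4)) = (13, 29) (two consecutive terms determine the rest), the sequence is eventually periodic: after a pre-period of length 2 it cycles with period 30.

30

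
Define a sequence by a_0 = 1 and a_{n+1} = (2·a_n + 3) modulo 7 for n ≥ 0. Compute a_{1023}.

1

Listing terms: a_0 = 1, a_1 = 5, a_2 = 6, a_3 = 1.
Since a_3 = a_0 = 1, the sequence is periodic with period 3.
So a_{1023} = a_{0 + ((1023-0) mod 3)} = a_0 = 1.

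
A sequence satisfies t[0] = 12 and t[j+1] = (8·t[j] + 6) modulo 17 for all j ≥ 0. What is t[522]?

Computing terms: t[0] = 12, t[1] = 0, t[2] = 6, t[3] = 3, t[4] = 13, t[5] = 8, t[6] = 2, t[7] = 5, t[8] = 12.
Since t[8] = t[0] = 12, the sequence is periodic with period 8.
(522 - 0) mod 8 = 2, so t[522] = t[2] = 6.

6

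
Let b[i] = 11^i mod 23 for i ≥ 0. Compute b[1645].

We have b[0] = 1; b[1] = 11; b[2] = 6; b[3] = 20; b[4] = 13; b[5] = 5; b[6] = 9; b[7] = 7; b[8] = 8; b[9] = 19; b[10] = 2; b[11] = 22; b[12] = 12; b[13] = 17; b[14] = 3; b[15] = 10; b[16] = 18; b[17] = 14; b[18] = 16; b[19] = 15; b[20] = 4; b[21] = 21; b[22] = 1.
The sequence repeats with period 22.
So b[1645] = b[0 + ((1645-0) mod 22)] = b[17] = 14.

14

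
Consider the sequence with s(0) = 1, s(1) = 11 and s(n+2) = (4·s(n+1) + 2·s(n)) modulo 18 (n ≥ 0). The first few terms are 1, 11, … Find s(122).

Computing terms: s(0) = 1,  s(1) = 11,  s(2) = 10,  s(3) = 8,  s(4) = 16,  s(5) = 8,  s(6) = 10,  s(7) = 2,  s(8) = 10,  s(9) = 8.
Since (s(8), s(9)) = (s(2), s(3)) = (10, 8) (two consecutive terms determine the rest), the sequence is eventually periodic: after a pre-period of length 2 it cycles with period 6.
For n ≥ 2, s(n) depends only on (n - 2) mod 6. (122 - 2) mod 6 = 0, so s(122) = s(2) = 10.

10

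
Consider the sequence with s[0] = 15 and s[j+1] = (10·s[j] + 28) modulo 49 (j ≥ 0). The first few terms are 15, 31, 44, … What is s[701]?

s[0] = 15,  s[1] = 31,  s[2] = 44,  s[3] = 27,  s[4] = 4,  s[5] = 19,  s[6] = 22,  s[7] = 3,  s[8] = 9,  s[9] = 20,  s[10] = 32,  s[11] = 5,  s[12] = 29,  s[13] = 24,  s[14] = 23,  s[15] = 13,  s[16] = 11,  s[17] = 40,  s[18] = 36,  s[19] = 45,  s[20] = 37,  s[21] = 6,  s[22] = 39,  s[23] = 26,  s[24] = 43,  s[25] = 17,  s[26] = 2,  s[27] = 48,  s[28] = 18,  s[29] = 12,  s[30] = 1,  s[31] = 38,  s[32] = 16,  s[33] = 41,  s[34] = 46,  s[35] = 47,  s[36] = 8,  s[37] = 10,  s[38] = 30,  s[39] = 34,  s[40] = 25,  s[41] = 33,  s[42] = 15.
Since s[42] = s[0] = 15, the sequence is periodic with period 42.
So s[701] = s[0 + ((701-0) mod 42)] = s[29] = 12.

12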